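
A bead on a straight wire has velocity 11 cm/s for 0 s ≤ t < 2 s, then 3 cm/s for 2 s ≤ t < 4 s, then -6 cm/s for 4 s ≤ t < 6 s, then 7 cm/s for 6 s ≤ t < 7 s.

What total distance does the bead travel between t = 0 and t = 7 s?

47 cm

Total distance travelled is ∫|v| dt — sum the magnitudes of each area piece.
0–2 s: |11| × 2 = 22 cm
2–4 s: |3| × 2 = 6 cm
4–6 s: |-6| × 2 = 12 cm
6–7 s: |7| × 1 = 7 cm
Total distance = 47 cm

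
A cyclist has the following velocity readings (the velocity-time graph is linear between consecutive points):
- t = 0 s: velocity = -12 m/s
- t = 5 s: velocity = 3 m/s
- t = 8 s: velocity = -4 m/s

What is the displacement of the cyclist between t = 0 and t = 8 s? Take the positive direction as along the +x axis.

-24 m

Net displacement equals the area under the velocity-time graph (areas below the axis count negative).
0–5 s: ½(-12 + 3)(5) = -22.5 m
5–8 s: ½(3 + -4)(3) = -1.5 m
Net displacement = -24 m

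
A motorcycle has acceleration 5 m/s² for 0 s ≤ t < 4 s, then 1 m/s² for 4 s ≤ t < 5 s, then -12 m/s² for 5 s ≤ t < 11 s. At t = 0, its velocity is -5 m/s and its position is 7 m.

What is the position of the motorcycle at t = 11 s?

-77.5 m

On each constant-a segment, Δv = aΔt and Δx = v₀Δt + ½aΔt²; chain segment to segment.
0–4 s: v starts -5 m/s; Δx = -5·4 + ½·5·4² = 20 m; v ends 15 m/s.
4–5 s: v starts 15 m/s; Δx = 15·1 + ½·1·1² = 15.5 m; v ends 16 m/s.
5–11 s: v starts 16 m/s; Δx = 16·6 + ½·-12·6² = -120 m; v ends -56 m/s.
x(11) = 7 + Σ Δx = -77.5 m.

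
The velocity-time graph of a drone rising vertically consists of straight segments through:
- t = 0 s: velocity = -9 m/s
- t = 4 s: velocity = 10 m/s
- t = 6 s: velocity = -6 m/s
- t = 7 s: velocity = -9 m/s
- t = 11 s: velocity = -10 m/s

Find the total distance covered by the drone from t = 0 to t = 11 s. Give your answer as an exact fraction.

Distance (not displacement) is the total path length: add the absolute areas under v-t.
0–4 s: v = 0 at t = 36/19 s; triangle areas 162/19 + 200/19 = 362/19 m
4–6 s: v = 0 at t = 5.25 s; triangle areas 6.25 + 2.25 = 8.5 m
6–7 s: |½(-6 + -9)(1)| = 7.5 m
7–11 s: |½(-9 + -10)(4)| = 38 m
Total distance = 1388/19 m

1388/19 m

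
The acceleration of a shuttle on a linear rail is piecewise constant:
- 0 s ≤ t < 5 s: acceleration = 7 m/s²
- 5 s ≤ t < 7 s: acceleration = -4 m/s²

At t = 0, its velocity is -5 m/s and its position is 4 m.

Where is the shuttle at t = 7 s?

118.5 m

On each constant-a segment, Δv = aΔt and Δx = v₀Δt + ½aΔt²; chain segment to segment.
0–5 s: v starts -5 m/s; Δx = -5·5 + ½·7·5² = 62.5 m; v ends 30 m/s.
5–7 s: v starts 30 m/s; Δx = 30·2 + ½·-4·2² = 52 m; v ends 22 m/s.
x(7) = 4 + Σ Δx = 118.5 m.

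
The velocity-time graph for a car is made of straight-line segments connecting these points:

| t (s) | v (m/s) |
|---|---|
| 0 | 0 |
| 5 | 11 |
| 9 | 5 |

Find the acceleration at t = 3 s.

Acceleration is the slope of the v-t graph on 0–5 s: (11 − 0)/(5 − 0) = 2.2 m/s².

2.2 m/s²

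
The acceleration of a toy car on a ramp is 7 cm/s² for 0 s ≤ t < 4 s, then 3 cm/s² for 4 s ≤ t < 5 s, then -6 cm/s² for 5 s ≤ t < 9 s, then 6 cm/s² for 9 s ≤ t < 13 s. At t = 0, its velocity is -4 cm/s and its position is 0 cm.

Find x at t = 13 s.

185.5 cm

On each constant-a segment, Δv = aΔt and Δx = v₀Δt + ½aΔt²; chain segment to segment.
0–4 s: v starts -4 cm/s; Δx = -4·4 + ½·7·4² = 40 cm; v ends 24 cm/s.
4–5 s: v starts 24 cm/s; Δx = 24·1 + ½·3·1² = 25.5 cm; v ends 27 cm/s.
5–9 s: v starts 27 cm/s; Δx = 27·4 + ½·-6·4² = 60 cm; v ends 3 cm/s.
9–13 s: v starts 3 cm/s; Δx = 3·4 + ½·6·4² = 60 cm; v ends 27 cm/s.
x(13) = 0 + Σ Δx = 185.5 cm.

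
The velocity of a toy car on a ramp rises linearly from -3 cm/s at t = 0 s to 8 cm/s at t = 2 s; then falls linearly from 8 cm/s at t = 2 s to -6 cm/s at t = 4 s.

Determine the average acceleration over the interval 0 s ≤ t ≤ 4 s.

-0.75 cm/s²

Average acceleration = Δv/Δt = (-6 − -3)/(4 − 0) = -0.75 cm/s².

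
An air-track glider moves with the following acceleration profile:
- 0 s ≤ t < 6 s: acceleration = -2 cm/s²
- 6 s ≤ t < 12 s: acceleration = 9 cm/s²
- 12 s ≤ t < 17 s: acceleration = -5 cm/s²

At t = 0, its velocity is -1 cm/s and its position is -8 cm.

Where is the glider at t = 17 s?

176.5 cm

On each constant-a segment, Δv = aΔt and Δx = v₀Δt + ½aΔt²; chain segment to segment.
0–6 s: v starts -1 cm/s; Δx = -1·6 + ½·-2·6² = -42 cm; v ends -13 cm/s.
6–12 s: v starts -13 cm/s; Δx = -13·6 + ½·9·6² = 84 cm; v ends 41 cm/s.
12–17 s: v starts 41 cm/s; Δx = 41·5 + ½·-5·5² = 142.5 cm; v ends 16 cm/s.
x(17) = -8 + Σ Δx = 176.5 cm.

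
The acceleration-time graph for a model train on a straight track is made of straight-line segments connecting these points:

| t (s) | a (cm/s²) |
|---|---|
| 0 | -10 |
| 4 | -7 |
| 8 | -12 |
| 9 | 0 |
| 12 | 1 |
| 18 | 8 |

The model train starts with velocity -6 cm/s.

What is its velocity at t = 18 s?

-55.5 cm/s

Δv equals the area under the a-t graph; then v = v₀ + Δv.
0–4 s: ½(-10 + -7)(4) = -34 cm/s
4–8 s: ½(-7 + -12)(4) = -38 cm/s
8–9 s: ½(-12 + 0)(1) = -6 cm/s
9–12 s: ½(0 + 1)(3) = 1.5 cm/s
12–18 s: ½(1 + 8)(6) = 27 cm/s
Δv = -49.5 cm/s, so v(18) = -6 + (-49.5) = -55.5 cm/s.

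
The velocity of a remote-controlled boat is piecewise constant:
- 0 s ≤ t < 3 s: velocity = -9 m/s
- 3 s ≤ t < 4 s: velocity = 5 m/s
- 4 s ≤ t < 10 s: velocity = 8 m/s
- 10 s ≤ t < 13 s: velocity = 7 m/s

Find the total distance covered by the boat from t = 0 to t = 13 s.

101 m

Distance (not displacement) is the total path length: add the absolute areas under v-t.
0–3 s: |-9| × 3 = 27 m
3–4 s: |5| × 1 = 5 m
4–10 s: |8| × 6 = 48 m
10–13 s: |7| × 3 = 21 m
Total distance = 101 m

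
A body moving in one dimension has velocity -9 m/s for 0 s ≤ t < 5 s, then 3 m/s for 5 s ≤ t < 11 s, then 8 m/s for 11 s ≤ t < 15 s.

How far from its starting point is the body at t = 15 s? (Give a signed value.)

5 m

Displacement is the signed area under the v-t curve.
0–5 s: -9 × 5 = -45 m
5–11 s: 3 × 6 = 18 m
11–15 s: 8 × 4 = 32 m
Net displacement = 5 m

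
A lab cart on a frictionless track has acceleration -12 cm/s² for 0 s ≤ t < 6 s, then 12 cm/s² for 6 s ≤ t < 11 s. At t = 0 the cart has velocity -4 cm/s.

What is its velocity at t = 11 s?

Δv equals the area under the a-t graph; then v = v₀ + Δv.
0–6 s: -12 × 6 = -72 cm/s
6–11 s: 12 × 5 = 60 cm/s
Δv = -12 cm/s, so v(11) = -4 + (-12) = -16 cm/s.

-16 cm/s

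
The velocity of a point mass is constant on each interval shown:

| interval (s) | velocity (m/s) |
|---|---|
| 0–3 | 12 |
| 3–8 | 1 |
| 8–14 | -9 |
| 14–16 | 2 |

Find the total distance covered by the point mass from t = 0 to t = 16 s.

99 m

Distance (not displacement) is the total path length: add the absolute areas under v-t.
0–3 s: |12| × 3 = 36 m
3–8 s: |1| × 5 = 5 m
8–14 s: |-9| × 6 = 54 m
14–16 s: |2| × 2 = 4 m
Total distance = 99 m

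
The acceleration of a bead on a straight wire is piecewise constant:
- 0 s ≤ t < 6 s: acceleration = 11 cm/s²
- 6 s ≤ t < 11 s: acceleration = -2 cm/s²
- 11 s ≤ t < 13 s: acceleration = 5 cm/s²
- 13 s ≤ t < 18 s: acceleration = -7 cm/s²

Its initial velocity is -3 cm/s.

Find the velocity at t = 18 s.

28 cm/s

Δv equals the area under the a-t graph; then v = v₀ + Δv.
0–6 s: 11 × 6 = 66 cm/s
6–11 s: -2 × 5 = -10 cm/s
11–13 s: 5 × 2 = 10 cm/s
13–18 s: -7 × 5 = -35 cm/s
Δv = 31 cm/s, so v(18) = -3 + (31) = 28 cm/s.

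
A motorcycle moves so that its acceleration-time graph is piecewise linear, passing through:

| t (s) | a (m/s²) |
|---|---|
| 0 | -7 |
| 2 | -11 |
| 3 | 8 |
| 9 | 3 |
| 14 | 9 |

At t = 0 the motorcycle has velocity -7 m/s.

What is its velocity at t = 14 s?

Δv equals the area under the a-t graph; then v = v₀ + Δv.
0–2 s: ½(-7 + -11)(2) = -18 m/s
2–3 s: ½(-11 + 8)(1) = -1.5 m/s
3–9 s: ½(8 + 3)(6) = 33 m/s
9–14 s: ½(3 + 9)(5) = 30 m/s
Δv = 43.5 m/s, so v(14) = -7 + (43.5) = 36.5 m/s.

36.5 m/s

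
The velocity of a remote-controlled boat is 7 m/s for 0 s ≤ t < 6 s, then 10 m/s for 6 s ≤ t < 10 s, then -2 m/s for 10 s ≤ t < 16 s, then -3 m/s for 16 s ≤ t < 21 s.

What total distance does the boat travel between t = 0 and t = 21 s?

109 m

Total distance travelled is ∫|v| dt — sum the magnitudes of each area piece.
0–6 s: |7| × 6 = 42 m
6–10 s: |10| × 4 = 40 m
10–16 s: |-2| × 6 = 12 m
16–21 s: |-3| × 5 = 15 m
Total distance = 109 m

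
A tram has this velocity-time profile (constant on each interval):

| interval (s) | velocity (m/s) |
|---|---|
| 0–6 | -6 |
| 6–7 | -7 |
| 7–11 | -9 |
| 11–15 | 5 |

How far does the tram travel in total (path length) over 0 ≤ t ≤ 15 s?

Total distance travelled is ∫|v| dt — sum the magnitudes of each area piece.
0–6 s: |-6| × 6 = 36 m
6–7 s: |-7| × 1 = 7 m
7–11 s: |-9| × 4 = 36 m
11–15 s: |5| × 4 = 20 m
Total distance = 99 m

99 m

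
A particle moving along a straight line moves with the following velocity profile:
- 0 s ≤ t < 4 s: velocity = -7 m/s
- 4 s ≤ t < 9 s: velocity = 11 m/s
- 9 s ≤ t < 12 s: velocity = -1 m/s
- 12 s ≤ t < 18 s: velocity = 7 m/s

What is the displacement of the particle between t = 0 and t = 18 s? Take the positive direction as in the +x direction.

Net displacement equals the area under the velocity-time graph (areas below the axis count negative).
0–4 s: -7 × 4 = -28 m
4–9 s: 11 × 5 = 55 m
9–12 s: -1 × 3 = -3 m
12–18 s: 7 × 6 = 42 m
Net displacement = 66 m

66 m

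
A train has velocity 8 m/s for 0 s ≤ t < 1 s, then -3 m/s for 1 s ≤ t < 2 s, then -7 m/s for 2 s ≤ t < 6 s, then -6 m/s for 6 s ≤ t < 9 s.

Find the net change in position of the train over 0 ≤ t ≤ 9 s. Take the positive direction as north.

-41 m

Net displacement equals the area under the velocity-time graph (areas below the axis count negative).
0–1 s: 8 × 1 = 8 m
1–2 s: -3 × 1 = -3 m
2–6 s: -7 × 4 = -28 m
6–9 s: -6 × 3 = -18 m
Net displacement = -41 m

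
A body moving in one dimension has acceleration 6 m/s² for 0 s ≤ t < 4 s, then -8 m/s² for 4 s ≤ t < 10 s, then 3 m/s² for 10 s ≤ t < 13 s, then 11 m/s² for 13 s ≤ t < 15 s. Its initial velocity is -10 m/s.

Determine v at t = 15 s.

Δv equals the area under the a-t graph; then v = v₀ + Δv.
0–4 s: 6 × 4 = 24 m/s
4–10 s: -8 × 6 = -48 m/s
10–13 s: 3 × 3 = 9 m/s
13–15 s: 11 × 2 = 22 m/s
Δv = 7 m/s, so v(15) = -10 + (7) = -3 m/s.

-3 m/s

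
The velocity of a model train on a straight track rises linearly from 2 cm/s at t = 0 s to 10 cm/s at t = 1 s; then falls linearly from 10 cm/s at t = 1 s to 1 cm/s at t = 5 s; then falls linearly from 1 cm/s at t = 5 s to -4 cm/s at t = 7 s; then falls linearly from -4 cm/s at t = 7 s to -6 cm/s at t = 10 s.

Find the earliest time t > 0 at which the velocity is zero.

t = 5.4 s

v changes sign on 5–7 s (from 1 to -4); the graph is linear there, so v = 0 at t = 5 + (-1)·(7 − 5)/(-4 − 1) = 5.4 s.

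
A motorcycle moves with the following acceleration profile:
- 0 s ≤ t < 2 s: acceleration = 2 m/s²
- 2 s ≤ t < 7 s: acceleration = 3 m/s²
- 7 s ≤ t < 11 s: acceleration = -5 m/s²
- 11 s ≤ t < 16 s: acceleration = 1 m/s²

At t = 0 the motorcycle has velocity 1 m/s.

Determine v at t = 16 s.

Δv equals the area under the a-t graph; then v = v₀ + Δv.
0–2 s: 2 × 2 = 4 m/s
2–7 s: 3 × 5 = 15 m/s
7–11 s: -5 × 4 = -20 m/s
11–16 s: 1 × 5 = 5 m/s
Δv = 4 m/s, so v(16) = 1 + (4) = 5 m/s.

5 m/s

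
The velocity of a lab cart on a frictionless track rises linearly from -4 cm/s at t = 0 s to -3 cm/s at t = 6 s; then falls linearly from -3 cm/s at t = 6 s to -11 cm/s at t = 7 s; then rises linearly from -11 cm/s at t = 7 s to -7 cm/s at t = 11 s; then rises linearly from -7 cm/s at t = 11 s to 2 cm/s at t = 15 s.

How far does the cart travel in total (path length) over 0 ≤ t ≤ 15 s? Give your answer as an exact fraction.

Total distance travelled is ∫|v| dt — sum the magnitudes of each area piece.
0–6 s: |½(-4 + -3)(6)| = 21 cm
6–7 s: |½(-3 + -11)(1)| = 7 cm
7–11 s: |½(-11 + -7)(4)| = 36 cm
11–15 s: v = 0 at t = 127/9 s; triangle areas 98/9 + 8/9 = 106/9 cm
Total distance = 682/9 cm

682/9 cm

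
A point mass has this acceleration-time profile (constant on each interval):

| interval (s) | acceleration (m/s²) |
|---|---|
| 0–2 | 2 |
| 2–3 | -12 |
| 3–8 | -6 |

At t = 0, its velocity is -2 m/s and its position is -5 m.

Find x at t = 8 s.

On each constant-a segment, Δv = aΔt and Δx = v₀Δt + ½aΔt²; chain segment to segment.
0–2 s: v starts -2 m/s; Δx = -2·2 + ½·2·2² = 0 m; v ends 2 m/s.
2–3 s: v starts 2 m/s; Δx = 2·1 + ½·-12·1² = -4 m; v ends -10 m/s.
3–8 s: v starts -10 m/s; Δx = -10·5 + ½·-6·5² = -125 m; v ends -40 m/s.
x(8) = -5 + Σ Δx = -134 m.

-134 m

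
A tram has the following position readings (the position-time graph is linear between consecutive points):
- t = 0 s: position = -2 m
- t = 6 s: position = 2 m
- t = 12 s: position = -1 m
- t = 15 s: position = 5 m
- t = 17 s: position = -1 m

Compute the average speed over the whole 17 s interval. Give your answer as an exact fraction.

Average speed = (total path length)/(elapsed time); on a piecewise-linear x-t graph the path length is Σ|Δx|.
0–6 s: |Δx| = |2 − -2| = 4 m
6–12 s: |Δx| = |-1 − 2| = 3 m
12–15 s: |Δx| = |5 − -1| = 6 m
15–17 s: |Δx| = |-1 − 5| = 6 m
Total path = 19 m; average speed = 19/17 = 19/17 m/s.

19/17 m/s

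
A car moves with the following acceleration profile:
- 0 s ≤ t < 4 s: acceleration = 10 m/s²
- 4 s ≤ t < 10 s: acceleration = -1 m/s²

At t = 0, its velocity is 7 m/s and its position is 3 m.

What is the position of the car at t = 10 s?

On each constant-a segment, Δv = aΔt and Δx = v₀Δt + ½aΔt²; chain segment to segment.
0–4 s: v starts 7 m/s; Δx = 7·4 + ½·10·4² = 108 m; v ends 47 m/s.
4–10 s: v starts 47 m/s; Δx = 47·6 + ½·-1·6² = 264 m; v ends 41 m/s.
x(10) = 3 + Σ Δx = 375 m.

375 m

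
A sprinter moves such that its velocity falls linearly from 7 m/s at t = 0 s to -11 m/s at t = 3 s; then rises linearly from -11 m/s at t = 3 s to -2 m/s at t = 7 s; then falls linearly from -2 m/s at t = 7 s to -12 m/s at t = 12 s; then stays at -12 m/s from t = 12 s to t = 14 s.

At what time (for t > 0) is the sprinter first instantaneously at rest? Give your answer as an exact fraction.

t = 7/6 s

v changes sign on 0–3 s (from 7 to -11); the graph is linear there, so v = 0 at t = 0 + (-7)·(3 − 0)/(-11 − 7) = 7/6 s.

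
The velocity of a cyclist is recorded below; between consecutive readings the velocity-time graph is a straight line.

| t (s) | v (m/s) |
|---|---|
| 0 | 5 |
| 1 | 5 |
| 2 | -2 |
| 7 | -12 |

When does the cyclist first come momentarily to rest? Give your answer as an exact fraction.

t = 12/7 s

v changes sign on 1–2 s (from 5 to -2); the graph is linear there, so v = 0 at t = 1 + (-5)·(2 − 1)/(-2 − 5) = 12/7 s.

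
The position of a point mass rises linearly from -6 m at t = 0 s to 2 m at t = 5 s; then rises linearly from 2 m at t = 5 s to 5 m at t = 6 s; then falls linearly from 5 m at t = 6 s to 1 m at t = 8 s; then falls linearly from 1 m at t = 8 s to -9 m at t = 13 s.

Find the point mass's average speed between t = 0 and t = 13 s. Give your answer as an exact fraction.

25/13 m/s

Average speed = (total path length)/(elapsed time); on a piecewise-linear x-t graph the path length is Σ|Δx|.
0–5 s: |Δx| = |2 − -6| = 8 m
5–6 s: |Δx| = |5 − 2| = 3 m
6–8 s: |Δx| = |1 − 5| = 4 m
8–13 s: |Δx| = |-9 − 1| = 10 m
Total path = 25 m; average speed = 25/13 = 25/13 m/s.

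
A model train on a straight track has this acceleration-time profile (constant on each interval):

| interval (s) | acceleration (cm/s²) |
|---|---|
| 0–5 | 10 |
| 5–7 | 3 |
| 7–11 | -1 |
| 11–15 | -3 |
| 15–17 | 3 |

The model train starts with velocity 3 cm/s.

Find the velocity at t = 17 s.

Δv equals the area under the a-t graph; then v = v₀ + Δv.
0–5 s: 10 × 5 = 50 cm/s
5–7 s: 3 × 2 = 6 cm/s
7–11 s: -1 × 4 = -4 cm/s
11–15 s: -3 × 4 = -12 cm/s
15–17 s: 3 × 2 = 6 cm/s
Δv = 46 cm/s, so v(17) = 3 + (46) = 49 cm/s.

49 cm/s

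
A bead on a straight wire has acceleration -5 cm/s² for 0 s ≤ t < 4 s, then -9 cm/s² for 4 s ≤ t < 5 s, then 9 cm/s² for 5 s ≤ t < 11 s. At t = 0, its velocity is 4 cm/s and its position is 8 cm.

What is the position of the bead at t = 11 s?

-24.5 cm

On each constant-a segment, Δv = aΔt and Δx = v₀Δt + ½aΔt²; chain segment to segment.
0–4 s: v starts 4 cm/s; Δx = 4·4 + ½·-5·4² = -24 cm; v ends -16 cm/s.
4–5 s: v starts -16 cm/s; Δx = -16·1 + ½·-9·1² = -20.5 cm; v ends -25 cm/s.
5–11 s: v starts -25 cm/s; Δx = -25·6 + ½·9·6² = 12 cm; v ends 29 cm/s.
x(11) = 8 + Σ Δx = -24.5 cm.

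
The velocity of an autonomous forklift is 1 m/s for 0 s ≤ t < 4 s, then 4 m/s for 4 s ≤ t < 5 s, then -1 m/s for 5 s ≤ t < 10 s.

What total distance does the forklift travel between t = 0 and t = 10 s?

Total distance travelled is ∫|v| dt — sum the magnitudes of each area piece.
0–4 s: |1| × 4 = 4 m
4–5 s: |4| × 1 = 4 m
5–10 s: |-1| × 5 = 5 m
Total distance = 13 m

13 m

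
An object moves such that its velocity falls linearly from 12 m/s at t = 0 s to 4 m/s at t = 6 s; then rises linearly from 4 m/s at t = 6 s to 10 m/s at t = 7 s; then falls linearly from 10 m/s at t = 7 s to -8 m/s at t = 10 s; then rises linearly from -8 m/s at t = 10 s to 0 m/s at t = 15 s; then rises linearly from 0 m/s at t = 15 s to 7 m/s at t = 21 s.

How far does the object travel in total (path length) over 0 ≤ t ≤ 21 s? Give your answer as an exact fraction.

329/3 m

Total distance travelled is ∫|v| dt — sum the magnitudes of each area piece.
0–6 s: |½(12 + 4)(6)| = 48 m
6–7 s: |½(4 + 10)(1)| = 7 m
7–10 s: v = 0 at t = 26/3 s; triangle areas 25/3 + 16/3 = 41/3 m
10–15 s: |½(-8 + 0)(5)| = 20 m
15–21 s: |½(0 + 7)(6)| = 21 m
Total distance = 329/3 m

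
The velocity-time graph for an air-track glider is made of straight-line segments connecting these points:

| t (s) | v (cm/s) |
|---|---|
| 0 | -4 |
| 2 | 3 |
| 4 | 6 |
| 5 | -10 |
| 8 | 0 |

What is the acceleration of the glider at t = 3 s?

Acceleration is the slope of the v-t graph on 2–4 s: (6 − 3)/(4 − 2) = 1.5 cm/s².

1.5 cm/s²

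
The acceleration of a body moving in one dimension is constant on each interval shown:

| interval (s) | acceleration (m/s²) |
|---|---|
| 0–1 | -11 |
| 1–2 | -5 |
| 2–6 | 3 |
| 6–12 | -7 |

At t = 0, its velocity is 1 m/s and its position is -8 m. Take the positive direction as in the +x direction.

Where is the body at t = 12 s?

On each constant-a segment, Δv = aΔt and Δx = v₀Δt + ½aΔt²; chain segment to segment.
0–1 s: v starts 1 m/s; Δx = 1·1 + ½·-11·1² = -4.5 m; v ends -10 m/s.
1–2 s: v starts -10 m/s; Δx = -10·1 + ½·-5·1² = -12.5 m; v ends -15 m/s.
2–6 s: v starts -15 m/s; Δx = -15·4 + ½·3·4² = -36 m; v ends -3 m/s.
6–12 s: v starts -3 m/s; Δx = -3·6 + ½·-7·6² = -144 m; v ends -45 m/s.
x(12) = -8 + Σ Δx = -205 m.

-205 m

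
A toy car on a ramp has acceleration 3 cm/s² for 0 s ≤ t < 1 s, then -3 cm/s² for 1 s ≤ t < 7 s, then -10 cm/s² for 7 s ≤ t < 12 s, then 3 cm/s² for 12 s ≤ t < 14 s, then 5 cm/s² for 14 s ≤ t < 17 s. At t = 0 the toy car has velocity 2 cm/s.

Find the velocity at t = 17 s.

Δv equals the area under the a-t graph; then v = v₀ + Δv.
0–1 s: 3 × 1 = 3 cm/s
1–7 s: -3 × 6 = -18 cm/s
7–12 s: -10 × 5 = -50 cm/s
12–14 s: 3 × 2 = 6 cm/s
14–17 s: 5 × 3 = 15 cm/s
Δv = -44 cm/s, so v(17) = 2 + (-44) = -42 cm/s.

-42 cm/s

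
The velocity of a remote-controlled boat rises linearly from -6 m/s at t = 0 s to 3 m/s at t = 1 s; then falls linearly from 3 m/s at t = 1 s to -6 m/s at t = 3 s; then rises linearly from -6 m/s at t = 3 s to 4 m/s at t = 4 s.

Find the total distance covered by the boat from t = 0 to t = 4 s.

10.1 m

Total distance travelled is ∫|v| dt — sum the magnitudes of each area piece.
0–1 s: v = 0 at t = 2/3 s; triangle areas 2 + 0.5 = 2.5 m
1–3 s: v = 0 at t = 5/3 s; triangle areas 1 + 4 = 5 m
3–4 s: v = 0 at t = 3.6 s; triangle areas 1.8 + 0.8 = 2.6 m
Total distance = 10.1 m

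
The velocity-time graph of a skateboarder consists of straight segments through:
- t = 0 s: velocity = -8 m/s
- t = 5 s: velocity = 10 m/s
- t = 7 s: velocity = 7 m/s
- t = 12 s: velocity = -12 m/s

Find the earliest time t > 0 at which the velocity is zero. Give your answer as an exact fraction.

t = 20/9 s

v changes sign on 0–5 s (from -8 to 10); the graph is linear there, so v = 0 at t = 0 + (8)·(5 − 0)/(10 − -8) = 20/9 s.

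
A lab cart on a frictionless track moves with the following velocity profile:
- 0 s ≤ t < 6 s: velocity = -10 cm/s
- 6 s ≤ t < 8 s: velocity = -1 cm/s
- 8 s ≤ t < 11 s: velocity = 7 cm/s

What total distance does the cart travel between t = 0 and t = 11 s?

83 cm

Total distance travelled is ∫|v| dt — sum the magnitudes of each area piece.
0–6 s: |-10| × 6 = 60 cm
6–8 s: |-1| × 2 = 2 cm
8–11 s: |7| × 3 = 21 cm
Total distance = 83 cm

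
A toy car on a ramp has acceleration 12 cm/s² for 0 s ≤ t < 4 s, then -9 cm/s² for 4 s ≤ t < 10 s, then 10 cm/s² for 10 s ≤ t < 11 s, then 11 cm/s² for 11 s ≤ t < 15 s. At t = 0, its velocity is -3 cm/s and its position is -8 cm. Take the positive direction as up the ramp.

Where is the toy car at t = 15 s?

On each constant-a segment, Δv = aΔt and Δx = v₀Δt + ½aΔt²; chain segment to segment.
0–4 s: v starts -3 cm/s; Δx = -3·4 + ½·12·4² = 84 cm; v ends 45 cm/s.
4–10 s: v starts 45 cm/s; Δx = 45·6 + ½·-9·6² = 108 cm; v ends -9 cm/s.
10–11 s: v starts -9 cm/s; Δx = -9·1 + ½·10·1² = -4 cm; v ends 1 cm/s.
11–15 s: v starts 1 cm/s; Δx = 1·4 + ½·11·4² = 92 cm; v ends 45 cm/s.
x(15) = -8 + Σ Δx = 272 cm.

272 cm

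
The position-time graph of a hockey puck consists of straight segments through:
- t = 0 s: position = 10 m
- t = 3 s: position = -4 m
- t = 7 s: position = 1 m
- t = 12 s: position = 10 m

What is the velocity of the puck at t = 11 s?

Velocity is the slope of the x-t graph on 7–12 s: (10 − 1)/(12 − 7) = 1.8 m/s.

1.8 m/s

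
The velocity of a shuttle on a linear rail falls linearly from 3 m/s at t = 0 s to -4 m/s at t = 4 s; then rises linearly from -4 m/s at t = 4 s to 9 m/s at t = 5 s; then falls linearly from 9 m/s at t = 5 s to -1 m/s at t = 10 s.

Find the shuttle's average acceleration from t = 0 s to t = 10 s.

-0.4 m/s²

Average acceleration = Δv/Δt = (-1 − 3)/(10 − 0) = -0.4 m/s².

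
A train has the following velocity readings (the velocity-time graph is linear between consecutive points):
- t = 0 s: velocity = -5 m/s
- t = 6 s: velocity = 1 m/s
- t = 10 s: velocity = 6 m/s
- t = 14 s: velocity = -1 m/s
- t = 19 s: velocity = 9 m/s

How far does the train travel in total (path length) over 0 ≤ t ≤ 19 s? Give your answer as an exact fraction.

Distance (not displacement) is the total path length: add the absolute areas under v-t.
0–6 s: v = 0 at t = 5 s; triangle areas 12.5 + 0.5 = 13 m
6–10 s: |½(1 + 6)(4)| = 14 m
10–14 s: v = 0 at t = 94/7 s; triangle areas 72/7 + 2/7 = 74/7 m
14–19 s: v = 0 at t = 14.5 s; triangle areas 0.25 + 20.25 = 20.5 m
Total distance = 813/14 m

813/14 m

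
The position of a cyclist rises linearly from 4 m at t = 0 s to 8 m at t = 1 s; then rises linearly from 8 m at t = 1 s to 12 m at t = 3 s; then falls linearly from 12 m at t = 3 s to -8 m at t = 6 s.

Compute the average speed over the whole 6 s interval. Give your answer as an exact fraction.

14/3 m/s

Average speed = (total path length)/(elapsed time); on a piecewise-linear x-t graph the path length is Σ|Δx|.
0–1 s: |Δx| = |8 − 4| = 4 m
1–3 s: |Δx| = |12 − 8| = 4 m
3–6 s: |Δx| = |-8 − 12| = 20 m
Total path = 28 m; average speed = 28/6 = 14/3 m/s.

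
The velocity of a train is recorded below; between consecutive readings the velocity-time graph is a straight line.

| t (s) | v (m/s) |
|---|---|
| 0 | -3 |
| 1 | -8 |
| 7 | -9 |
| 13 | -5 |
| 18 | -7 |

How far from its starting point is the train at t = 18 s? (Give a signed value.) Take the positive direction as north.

Net displacement equals the area under the velocity-time graph (areas below the axis count negative).
0–1 s: ½(-3 + -8)(1) = -5.5 m
1–7 s: ½(-8 + -9)(6) = -51 m
7–13 s: ½(-9 + -5)(6) = -42 m
13–18 s: ½(-5 + -7)(5) = -30 m
Net displacement = -128.5 m

-128.5 m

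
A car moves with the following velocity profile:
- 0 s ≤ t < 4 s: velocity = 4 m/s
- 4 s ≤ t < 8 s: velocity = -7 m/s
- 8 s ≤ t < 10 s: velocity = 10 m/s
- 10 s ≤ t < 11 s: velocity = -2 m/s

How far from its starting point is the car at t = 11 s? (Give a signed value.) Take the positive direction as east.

Net displacement equals the area under the velocity-time graph (areas below the axis count negative).
0–4 s: 4 × 4 = 16 m
4–8 s: -7 × 4 = -28 m
8–10 s: 10 × 2 = 20 m
10–11 s: -2 × 1 = -2 m
Net displacement = 6 m

6 m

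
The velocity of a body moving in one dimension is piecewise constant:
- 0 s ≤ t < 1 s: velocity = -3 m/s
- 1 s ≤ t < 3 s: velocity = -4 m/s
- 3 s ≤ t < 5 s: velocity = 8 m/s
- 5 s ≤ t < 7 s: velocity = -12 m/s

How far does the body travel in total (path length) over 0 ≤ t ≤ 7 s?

Total distance travelled is ∫|v| dt — sum the magnitudes of each area piece.
0–1 s: |-3| × 1 = 3 m
1–3 s: |-4| × 2 = 8 m
3–5 s: |8| × 2 = 16 m
5–7 s: |-12| × 2 = 24 m
Total distance = 51 m

51 m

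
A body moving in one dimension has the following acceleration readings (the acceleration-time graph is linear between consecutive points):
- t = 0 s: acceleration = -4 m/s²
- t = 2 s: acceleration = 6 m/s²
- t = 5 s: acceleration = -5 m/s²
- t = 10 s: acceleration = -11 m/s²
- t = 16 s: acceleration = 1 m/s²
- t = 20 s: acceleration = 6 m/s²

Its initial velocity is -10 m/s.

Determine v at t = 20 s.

-62.5 m/s

Δv equals the area under the a-t graph; then v = v₀ + Δv.
0–2 s: ½(-4 + 6)(2) = 2 m/s
2–5 s: ½(6 + -5)(3) = 1.5 m/s
5–10 s: ½(-5 + -11)(5) = -40 m/s
10–16 s: ½(-11 + 1)(6) = -30 m/s
16–20 s: ½(1 + 6)(4) = 14 m/s
Δv = -52.5 m/s, so v(20) = -10 + (-52.5) = -62.5 m/s.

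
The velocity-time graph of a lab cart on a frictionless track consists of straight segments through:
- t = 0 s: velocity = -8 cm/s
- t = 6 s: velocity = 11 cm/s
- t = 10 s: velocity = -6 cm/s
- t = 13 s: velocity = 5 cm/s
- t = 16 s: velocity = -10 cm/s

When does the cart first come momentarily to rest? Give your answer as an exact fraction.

v changes sign on 0–6 s (from -8 to 11); the graph is linear there, so v = 0 at t = 0 + (8)·(6 − 0)/(11 − -8) = 48/19 s.

t = 48/19 s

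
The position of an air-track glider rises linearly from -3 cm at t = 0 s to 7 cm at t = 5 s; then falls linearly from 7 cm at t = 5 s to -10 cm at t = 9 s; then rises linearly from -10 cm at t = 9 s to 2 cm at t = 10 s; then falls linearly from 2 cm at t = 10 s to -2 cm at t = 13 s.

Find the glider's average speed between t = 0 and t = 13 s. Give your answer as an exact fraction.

Average speed = (total path length)/(elapsed time); on a piecewise-linear x-t graph the path length is Σ|Δx|.
0–5 s: |Δx| = |7 − -3| = 10 cm
5–9 s: |Δx| = |-10 − 7| = 17 cm
9–10 s: |Δx| = |2 − -10| = 12 cm
10–13 s: |Δx| = |-2 − 2| = 4 cm
Total path = 43 cm; average speed = 43/13 = 43/13 cm/s.

43/13 cm/s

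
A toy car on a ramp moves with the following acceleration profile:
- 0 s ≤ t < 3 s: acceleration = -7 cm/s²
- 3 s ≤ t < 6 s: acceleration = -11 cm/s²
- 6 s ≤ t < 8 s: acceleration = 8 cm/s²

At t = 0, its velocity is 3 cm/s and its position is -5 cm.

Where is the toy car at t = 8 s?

-217 cm

On each constant-a segment, Δv = aΔt and Δx = v₀Δt + ½aΔt²; chain segment to segment.
0–3 s: v starts 3 cm/s; Δx = 3·3 + ½·-7·3² = -22.5 cm; v ends -18 cm/s.
3–6 s: v starts -18 cm/s; Δx = -18·3 + ½·-11·3² = -103.5 cm; v ends -51 cm/s.
6–8 s: v starts -51 cm/s; Δx = -51·2 + ½·8·2² = -86 cm; v ends -35 cm/s.
x(8) = -5 + Σ Δx = -217 cm.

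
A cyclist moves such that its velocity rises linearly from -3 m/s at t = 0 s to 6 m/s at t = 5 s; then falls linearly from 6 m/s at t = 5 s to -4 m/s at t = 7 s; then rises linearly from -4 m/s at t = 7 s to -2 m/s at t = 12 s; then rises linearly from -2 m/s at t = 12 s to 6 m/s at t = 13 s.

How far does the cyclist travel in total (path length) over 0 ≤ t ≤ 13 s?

Distance (not displacement) is the total path length: add the absolute areas under v-t.
0–5 s: v = 0 at t = 5/3 s; triangle areas 2.5 + 10 = 12.5 m
5–7 s: v = 0 at t = 6.2 s; triangle areas 3.6 + 1.6 = 5.2 m
7–12 s: |½(-4 + -2)(5)| = 15 m
12–13 s: v = 0 at t = 12.25 s; triangle areas 0.25 + 2.25 = 2.5 m
Total distance = 35.2 m

35.2 m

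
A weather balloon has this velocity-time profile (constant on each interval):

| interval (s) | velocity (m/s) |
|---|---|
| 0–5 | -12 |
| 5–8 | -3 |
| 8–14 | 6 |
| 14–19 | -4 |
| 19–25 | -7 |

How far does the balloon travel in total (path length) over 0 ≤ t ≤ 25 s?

167 m

Distance (not displacement) is the total path length: add the absolute areas under v-t.
0–5 s: |-12| × 5 = 60 m
5–8 s: |-3| × 3 = 9 m
8–14 s: |6| × 6 = 36 m
14–19 s: |-4| × 5 = 20 m
19–25 s: |-7| × 6 = 42 m
Total distance = 167 m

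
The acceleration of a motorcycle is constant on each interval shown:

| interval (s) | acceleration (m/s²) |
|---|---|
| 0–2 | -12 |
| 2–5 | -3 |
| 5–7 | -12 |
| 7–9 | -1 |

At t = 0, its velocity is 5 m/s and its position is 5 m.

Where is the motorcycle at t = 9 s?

-265.5 m

On each constant-a segment, Δv = aΔt and Δx = v₀Δt + ½aΔt²; chain segment to segment.
0–2 s: v starts 5 m/s; Δx = 5·2 + ½·-12·2² = -14 m; v ends -19 m/s.
2–5 s: v starts -19 m/s; Δx = -19·3 + ½·-3·3² = -70.5 m; v ends -28 m/s.
5–7 s: v starts -28 m/s; Δx = -28·2 + ½·-12·2² = -80 m; v ends -52 m/s.
7–9 s: v starts -52 m/s; Δx = -52·2 + ½·-1·2² = -106 m; v ends -54 m/s.
x(9) = 5 + Σ Δx = -265.5 m.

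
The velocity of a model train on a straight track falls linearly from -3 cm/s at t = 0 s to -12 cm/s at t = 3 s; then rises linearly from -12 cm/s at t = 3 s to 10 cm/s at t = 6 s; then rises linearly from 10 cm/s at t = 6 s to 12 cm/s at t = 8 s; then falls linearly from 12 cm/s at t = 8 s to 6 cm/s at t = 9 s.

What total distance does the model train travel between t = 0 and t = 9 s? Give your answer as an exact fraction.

Total distance travelled is ∫|v| dt — sum the magnitudes of each area piece.
0–3 s: |½(-3 + -12)(3)| = 22.5 cm
3–6 s: v = 0 at t = 51/11 s; triangle areas 108/11 + 75/11 = 183/11 cm
6–8 s: |½(10 + 12)(2)| = 22 cm
8–9 s: |½(12 + 6)(1)| = 9 cm
Total distance = 1543/22 cm

1543/22 cm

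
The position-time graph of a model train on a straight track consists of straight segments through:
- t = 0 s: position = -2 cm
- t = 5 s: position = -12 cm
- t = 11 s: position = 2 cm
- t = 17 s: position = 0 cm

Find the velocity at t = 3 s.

Velocity is the slope of the x-t graph on 0–5 s: (-12 − -2)/(5 − 0) = -2 cm/s.

-2 cm/s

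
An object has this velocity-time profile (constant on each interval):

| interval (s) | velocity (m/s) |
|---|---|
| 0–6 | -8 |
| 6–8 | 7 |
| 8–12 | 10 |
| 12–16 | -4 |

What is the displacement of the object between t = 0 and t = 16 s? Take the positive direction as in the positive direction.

-10 m

Net displacement equals the area under the velocity-time graph (areas below the axis count negative).
0–6 s: -8 × 6 = -48 m
6–8 s: 7 × 2 = 14 m
8–12 s: 10 × 4 = 40 m
12–16 s: -4 × 4 = -16 m
Net displacement = -10 m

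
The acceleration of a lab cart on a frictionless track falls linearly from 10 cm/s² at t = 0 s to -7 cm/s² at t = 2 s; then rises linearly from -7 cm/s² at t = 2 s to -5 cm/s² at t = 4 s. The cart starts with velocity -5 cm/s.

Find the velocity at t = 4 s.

Δv equals the area under the a-t graph; then v = v₀ + Δv.
0–2 s: ½(10 + -7)(2) = 3 cm/s
2–4 s: ½(-7 + -5)(2) = -12 cm/s
Δv = -9 cm/s, so v(4) = -5 + (-9) = -14 cm/s.

-14 cm/s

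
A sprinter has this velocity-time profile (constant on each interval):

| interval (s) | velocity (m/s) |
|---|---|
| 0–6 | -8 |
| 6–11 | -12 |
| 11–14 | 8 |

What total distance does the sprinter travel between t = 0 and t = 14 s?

132 m

Total distance travelled is ∫|v| dt — sum the magnitudes of each area piece.
0–6 s: |-8| × 6 = 48 m
6–11 s: |-12| × 5 = 60 m
11–14 s: |8| × 3 = 24 m
Total distance = 132 m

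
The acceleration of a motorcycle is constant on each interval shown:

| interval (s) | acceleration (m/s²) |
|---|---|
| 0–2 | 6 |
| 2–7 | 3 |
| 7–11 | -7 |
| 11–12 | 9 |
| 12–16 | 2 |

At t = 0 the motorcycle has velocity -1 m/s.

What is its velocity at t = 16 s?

15 m/s

Δv equals the area under the a-t graph; then v = v₀ + Δv.
0–2 s: 6 × 2 = 12 m/s
2–7 s: 3 × 5 = 15 m/s
7–11 s: -7 × 4 = -28 m/s
11–12 s: 9 × 1 = 9 m/s
12–16 s: 2 × 4 = 8 m/s
Δv = 16 m/s, so v(16) = -1 + (16) = 15 m/s.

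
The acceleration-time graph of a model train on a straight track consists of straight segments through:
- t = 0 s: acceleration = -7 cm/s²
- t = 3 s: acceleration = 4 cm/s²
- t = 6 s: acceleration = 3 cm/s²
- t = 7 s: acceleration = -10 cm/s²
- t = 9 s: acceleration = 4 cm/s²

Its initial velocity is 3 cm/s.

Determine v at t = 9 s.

Δv equals the area under the a-t graph; then v = v₀ + Δv.
0–3 s: ½(-7 + 4)(3) = -4.5 cm/s
3–6 s: ½(4 + 3)(3) = 10.5 cm/s
6–7 s: ½(3 + -10)(1) = -3.5 cm/s
7–9 s: ½(-10 + 4)(2) = -6 cm/s
Δv = -3.5 cm/s, so v(9) = 3 + (-3.5) = -0.5 cm/s.

-0.5 cm/s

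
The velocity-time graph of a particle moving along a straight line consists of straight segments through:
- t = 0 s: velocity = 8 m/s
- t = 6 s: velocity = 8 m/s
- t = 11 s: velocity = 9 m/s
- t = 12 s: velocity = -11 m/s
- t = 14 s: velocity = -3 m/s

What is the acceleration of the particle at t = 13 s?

Acceleration is the slope of the v-t graph on 12–14 s: (-3 − -11)/(14 − 12) = 4 m/s².

4 m/s²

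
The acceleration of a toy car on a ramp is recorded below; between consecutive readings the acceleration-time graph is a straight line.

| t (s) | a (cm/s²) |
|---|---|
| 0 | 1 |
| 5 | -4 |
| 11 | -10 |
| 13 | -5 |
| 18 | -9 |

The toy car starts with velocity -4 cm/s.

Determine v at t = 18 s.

Δv equals the area under the a-t graph; then v = v₀ + Δv.
0–5 s: ½(1 + -4)(5) = -7.5 cm/s
5–11 s: ½(-4 + -10)(6) = -42 cm/s
11–13 s: ½(-10 + -5)(2) = -15 cm/s
13–18 s: ½(-5 + -9)(5) = -35 cm/s
Δv = -99.5 cm/s, so v(18) = -4 + (-99.5) = -103.5 cm/s.

-103.5 cm/s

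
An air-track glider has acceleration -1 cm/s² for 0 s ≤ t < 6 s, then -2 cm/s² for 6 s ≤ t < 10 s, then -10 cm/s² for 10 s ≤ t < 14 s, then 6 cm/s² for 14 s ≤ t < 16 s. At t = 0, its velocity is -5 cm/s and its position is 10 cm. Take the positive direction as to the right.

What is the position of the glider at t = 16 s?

On each constant-a segment, Δv = aΔt and Δx = v₀Δt + ½aΔt²; chain segment to segment.
0–6 s: v starts -5 cm/s; Δx = -5·6 + ½·-1·6² = -48 cm; v ends -11 cm/s.
6–10 s: v starts -11 cm/s; Δx = -11·4 + ½·-2·4² = -60 cm; v ends -19 cm/s.
10–14 s: v starts -19 cm/s; Δx = -19·4 + ½·-10·4² = -156 cm; v ends -59 cm/s.
14–16 s: v starts -59 cm/s; Δx = -59·2 + ½·6·2² = -106 cm; v ends -47 cm/s.
x(16) = 10 + Σ Δx = -360 cm.

-360 cm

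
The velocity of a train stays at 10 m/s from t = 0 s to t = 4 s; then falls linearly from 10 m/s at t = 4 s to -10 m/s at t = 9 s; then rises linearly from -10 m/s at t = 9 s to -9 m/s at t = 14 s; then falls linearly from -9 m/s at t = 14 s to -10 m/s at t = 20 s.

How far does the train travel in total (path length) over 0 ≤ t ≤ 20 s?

169.5 m

Distance (not displacement) is the total path length: add the absolute areas under v-t.
0–4 s: |10| × 4 = 40 m
4–9 s: v = 0 at t = 6.5 s; triangle areas 12.5 + 12.5 = 25 m
9–14 s: |½(-10 + -9)(5)| = 47.5 m
14–20 s: |½(-9 + -10)(6)| = 57 m
Total distance = 169.5 m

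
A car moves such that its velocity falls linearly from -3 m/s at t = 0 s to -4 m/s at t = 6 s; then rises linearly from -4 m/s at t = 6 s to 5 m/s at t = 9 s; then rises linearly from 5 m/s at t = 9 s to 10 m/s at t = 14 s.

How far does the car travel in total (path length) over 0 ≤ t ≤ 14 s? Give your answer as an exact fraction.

Distance (not displacement) is the total path length: add the absolute areas under v-t.
0–6 s: |½(-3 + -4)(6)| = 21 m
6–9 s: v = 0 at t = 22/3 s; triangle areas 8/3 + 25/6 = 41/6 m
9–14 s: |½(5 + 10)(5)| = 37.5 m
Total distance = 196/3 m

196/3 m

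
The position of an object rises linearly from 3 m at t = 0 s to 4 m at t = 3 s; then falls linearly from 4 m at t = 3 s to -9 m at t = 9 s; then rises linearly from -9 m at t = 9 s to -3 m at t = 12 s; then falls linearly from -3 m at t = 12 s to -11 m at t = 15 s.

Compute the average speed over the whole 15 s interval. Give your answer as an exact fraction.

Average speed = (total path length)/(elapsed time); on a piecewise-linear x-t graph the path length is Σ|Δx|.
0–3 s: |Δx| = |4 − 3| = 1 m
3–9 s: |Δx| = |-9 − 4| = 13 m
9–12 s: |Δx| = |-3 − -9| = 6 m
12–15 s: |Δx| = |-11 − -3| = 8 m
Total path = 28 m; average speed = 28/15 = 28/15 m/s.

28/15 m/s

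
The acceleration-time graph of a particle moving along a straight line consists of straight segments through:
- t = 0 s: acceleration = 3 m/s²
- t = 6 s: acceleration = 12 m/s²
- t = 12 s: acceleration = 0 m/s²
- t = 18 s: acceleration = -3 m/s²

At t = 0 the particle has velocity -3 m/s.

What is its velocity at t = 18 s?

69 m/s

Δv equals the area under the a-t graph; then v = v₀ + Δv.
0–6 s: ½(3 + 12)(6) = 45 m/s
6–12 s: ½(12 + 0)(6) = 36 m/s
12–18 s: ½(0 + -3)(6) = -9 m/s
Δv = 72 m/s, so v(18) = -3 + (72) = 69 m/s.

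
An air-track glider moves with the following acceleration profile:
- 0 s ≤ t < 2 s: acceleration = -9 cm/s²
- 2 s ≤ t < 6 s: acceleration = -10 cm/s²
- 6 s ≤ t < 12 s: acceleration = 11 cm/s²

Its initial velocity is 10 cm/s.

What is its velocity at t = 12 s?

18 cm/s

Δv equals the area under the a-t graph; then v = v₀ + Δv.
0–2 s: -9 × 2 = -18 cm/s
2–6 s: -10 × 4 = -40 cm/s
6–12 s: 11 × 6 = 66 cm/s
Δv = 8 cm/s, so v(12) = 10 + (8) = 18 cm/s.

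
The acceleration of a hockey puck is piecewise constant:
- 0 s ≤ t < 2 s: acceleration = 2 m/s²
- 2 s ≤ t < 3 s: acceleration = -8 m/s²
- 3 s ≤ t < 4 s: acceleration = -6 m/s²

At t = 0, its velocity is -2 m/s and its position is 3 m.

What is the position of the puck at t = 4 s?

On each constant-a segment, Δv = aΔt and Δx = v₀Δt + ½aΔt²; chain segment to segment.
0–2 s: v starts -2 m/s; Δx = -2·2 + ½·2·2² = 0 m; v ends 2 m/s.
2–3 s: v starts 2 m/s; Δx = 2·1 + ½·-8·1² = -2 m; v ends -6 m/s.
3–4 s: v starts -6 m/s; Δx = -6·1 + ½·-6·1² = -9 m; v ends -12 m/s.
x(4) = 3 + Σ Δx = -8 m.

-8 m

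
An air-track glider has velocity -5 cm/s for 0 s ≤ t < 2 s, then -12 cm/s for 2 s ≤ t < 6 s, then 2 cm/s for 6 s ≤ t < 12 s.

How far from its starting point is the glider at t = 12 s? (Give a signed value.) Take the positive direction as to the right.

Displacement is the signed area under the v-t curve.
0–2 s: -5 × 2 = -10 cm
2–6 s: -12 × 4 = -48 cm
6–12 s: 2 × 6 = 12 cm
Net displacement = -46 cm

-46 cm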